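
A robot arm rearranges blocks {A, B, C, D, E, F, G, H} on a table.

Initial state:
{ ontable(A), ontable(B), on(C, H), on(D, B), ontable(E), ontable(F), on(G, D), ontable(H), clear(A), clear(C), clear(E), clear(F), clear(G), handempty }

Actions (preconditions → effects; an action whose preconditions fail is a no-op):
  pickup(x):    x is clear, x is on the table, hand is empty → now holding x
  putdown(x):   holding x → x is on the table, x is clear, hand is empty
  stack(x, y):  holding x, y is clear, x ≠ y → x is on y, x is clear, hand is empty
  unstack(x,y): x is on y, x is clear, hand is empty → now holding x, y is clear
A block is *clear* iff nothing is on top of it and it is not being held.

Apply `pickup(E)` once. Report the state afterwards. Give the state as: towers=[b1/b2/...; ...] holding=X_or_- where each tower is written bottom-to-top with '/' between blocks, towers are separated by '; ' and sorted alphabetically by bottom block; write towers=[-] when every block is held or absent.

towers=[A; B/D/G; F; H/C] holding=E

before: towers=[A; B/D/G; E; F; H/C] holding=-
pre[pickup(E)]: clear(E) ✓, ontable(E) ✓, handempty ✓
all met → apply pickup(E)
after:  towers=[A; B/D/G; F; H/C] holding=E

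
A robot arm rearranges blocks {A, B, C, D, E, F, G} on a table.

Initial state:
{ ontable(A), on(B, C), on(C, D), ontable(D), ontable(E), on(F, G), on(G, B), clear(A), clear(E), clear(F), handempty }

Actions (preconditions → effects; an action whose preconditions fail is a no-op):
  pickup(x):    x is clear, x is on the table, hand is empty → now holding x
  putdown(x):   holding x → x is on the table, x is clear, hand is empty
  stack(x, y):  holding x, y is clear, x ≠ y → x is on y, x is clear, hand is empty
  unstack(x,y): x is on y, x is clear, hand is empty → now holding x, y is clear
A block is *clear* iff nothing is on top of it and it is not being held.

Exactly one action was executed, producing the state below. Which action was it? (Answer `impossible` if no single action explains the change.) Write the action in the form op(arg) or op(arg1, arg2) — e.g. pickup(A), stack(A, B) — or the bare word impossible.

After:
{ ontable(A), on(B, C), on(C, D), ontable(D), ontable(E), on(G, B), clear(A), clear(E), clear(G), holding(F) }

target: towers=[A; D/C/B/G; E] holding=F
     unstack(F, G) → towers=[A; D/C/B/G; E] holding=F  ← match
         pickup(A) → towers=[D/C/B/G/F; E] holding=A
         pickup(E) → towers=[A; D/C/B/G/F] holding=E

unstack(F, G)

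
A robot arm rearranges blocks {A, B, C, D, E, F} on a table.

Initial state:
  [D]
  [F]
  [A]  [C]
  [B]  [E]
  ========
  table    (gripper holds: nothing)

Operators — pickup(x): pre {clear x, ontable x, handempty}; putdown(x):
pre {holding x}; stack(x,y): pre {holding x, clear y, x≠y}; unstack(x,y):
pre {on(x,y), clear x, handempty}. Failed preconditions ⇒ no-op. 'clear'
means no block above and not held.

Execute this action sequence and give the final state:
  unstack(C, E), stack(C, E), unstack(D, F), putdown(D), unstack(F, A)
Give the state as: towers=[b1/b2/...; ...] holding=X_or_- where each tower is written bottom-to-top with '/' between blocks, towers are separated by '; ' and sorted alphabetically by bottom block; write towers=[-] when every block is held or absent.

step 1 (unstack(C, E)): towers=[B/A/F/D; E] holding=C
step 2 (stack(C, E)): towers=[B/A/F/D; E/C] holding=-
step 3 (unstack(D, F)): towers=[B/A/F; E/C] holding=D
step 4 (putdown(D)): towers=[B/A/F; D; E/C] holding=-
step 5 (unstack(F, A)): towers=[B/A; D; E/C] holding=F

towers=[B/A; D; E/C] holding=F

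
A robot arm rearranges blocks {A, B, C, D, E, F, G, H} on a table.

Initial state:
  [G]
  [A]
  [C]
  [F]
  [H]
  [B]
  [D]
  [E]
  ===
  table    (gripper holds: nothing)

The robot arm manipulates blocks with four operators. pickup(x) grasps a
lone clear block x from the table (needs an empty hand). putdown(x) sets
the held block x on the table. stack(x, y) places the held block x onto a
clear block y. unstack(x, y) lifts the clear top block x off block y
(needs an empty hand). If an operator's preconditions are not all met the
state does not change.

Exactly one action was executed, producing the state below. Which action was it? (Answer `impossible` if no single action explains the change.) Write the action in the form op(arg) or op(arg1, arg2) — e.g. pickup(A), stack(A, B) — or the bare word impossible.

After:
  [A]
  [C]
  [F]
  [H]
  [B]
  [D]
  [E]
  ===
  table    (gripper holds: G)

unstack(G, A)

target: towers=[E/D/B/H/F/C/A] holding=G
     unstack(G, A) → towers=[E/D/B/H/F/C/A] holding=G  ← match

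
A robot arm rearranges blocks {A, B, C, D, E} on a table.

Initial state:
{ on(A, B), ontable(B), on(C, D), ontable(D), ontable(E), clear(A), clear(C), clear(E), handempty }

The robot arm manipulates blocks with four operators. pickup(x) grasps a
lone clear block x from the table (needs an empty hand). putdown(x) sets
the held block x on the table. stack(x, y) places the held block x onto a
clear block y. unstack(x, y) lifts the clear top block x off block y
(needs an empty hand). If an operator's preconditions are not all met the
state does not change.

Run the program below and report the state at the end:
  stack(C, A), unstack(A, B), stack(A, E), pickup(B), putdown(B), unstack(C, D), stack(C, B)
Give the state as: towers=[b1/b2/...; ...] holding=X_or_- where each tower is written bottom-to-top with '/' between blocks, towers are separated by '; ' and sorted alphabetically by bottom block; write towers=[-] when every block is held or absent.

towers=[B/C; D; E/A] holding=-

step 1 (stack(C, A)) [no-op]: towers=[B/A; D/C; E] holding=-
step 2 (unstack(A, B)): towers=[B; D/C; E] holding=A
step 3 (stack(A, E)): towers=[B; D/C; E/A] holding=-
step 4 (pickup(B)): towers=[D/C; E/A] holding=B
step 5 (putdown(B)): towers=[B; D/C; E/A] holding=-
step 6 (unstack(C, D)): towers=[B; D; E/A] holding=C
step 7 (stack(C, B)): towers=[B/C; D; E/A] holding=-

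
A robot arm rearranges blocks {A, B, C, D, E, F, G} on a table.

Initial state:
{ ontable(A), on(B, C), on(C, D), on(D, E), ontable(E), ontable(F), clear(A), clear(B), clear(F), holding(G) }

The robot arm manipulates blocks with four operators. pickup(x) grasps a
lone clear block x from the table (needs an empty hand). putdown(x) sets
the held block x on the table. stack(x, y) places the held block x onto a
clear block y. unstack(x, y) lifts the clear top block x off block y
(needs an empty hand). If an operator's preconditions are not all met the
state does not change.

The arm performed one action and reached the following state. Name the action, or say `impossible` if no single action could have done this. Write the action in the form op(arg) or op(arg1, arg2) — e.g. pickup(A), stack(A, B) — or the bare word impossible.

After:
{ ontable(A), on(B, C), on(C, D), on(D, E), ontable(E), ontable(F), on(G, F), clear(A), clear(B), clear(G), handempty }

stack(G, F)

target: towers=[A; E/D/C/B; F/G] holding=-
        putdown(G) → towers=[A; E/D/C/B; F; G] holding=-
       stack(G, B) → towers=[A; E/D/C/B/G; F] holding=-
       stack(G, F) → towers=[A; E/D/C/B; F/G] holding=-  ← match
       stack(G, A) → towers=[A/G; E/D/C/B; F] holding=-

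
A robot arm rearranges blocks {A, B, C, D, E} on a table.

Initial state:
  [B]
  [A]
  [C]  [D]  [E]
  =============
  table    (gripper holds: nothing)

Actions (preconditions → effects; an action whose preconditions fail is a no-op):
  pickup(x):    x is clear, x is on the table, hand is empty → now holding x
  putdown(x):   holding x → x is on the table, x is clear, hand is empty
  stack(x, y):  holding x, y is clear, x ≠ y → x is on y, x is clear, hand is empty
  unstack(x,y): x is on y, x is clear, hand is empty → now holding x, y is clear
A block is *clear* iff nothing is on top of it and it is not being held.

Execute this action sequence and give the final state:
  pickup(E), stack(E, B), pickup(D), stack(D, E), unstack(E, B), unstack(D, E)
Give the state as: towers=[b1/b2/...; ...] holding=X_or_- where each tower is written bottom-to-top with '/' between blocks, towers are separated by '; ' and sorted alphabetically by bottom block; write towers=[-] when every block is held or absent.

towers=[C/A/B/E] holding=D

step 1 (pickup(E)): towers=[C/A/B; D] holding=E
step 2 (stack(E, B)): towers=[C/A/B/E; D] holding=-
step 3 (pickup(D)): towers=[C/A/B/E] holding=D
step 4 (stack(D, E)): towers=[C/A/B/E/D] holding=-
step 5 (unstack(E, B)) [no-op]: towers=[C/A/B/E/D] holding=-
step 6 (unstack(D, E)): towers=[C/A/B/E] holding=D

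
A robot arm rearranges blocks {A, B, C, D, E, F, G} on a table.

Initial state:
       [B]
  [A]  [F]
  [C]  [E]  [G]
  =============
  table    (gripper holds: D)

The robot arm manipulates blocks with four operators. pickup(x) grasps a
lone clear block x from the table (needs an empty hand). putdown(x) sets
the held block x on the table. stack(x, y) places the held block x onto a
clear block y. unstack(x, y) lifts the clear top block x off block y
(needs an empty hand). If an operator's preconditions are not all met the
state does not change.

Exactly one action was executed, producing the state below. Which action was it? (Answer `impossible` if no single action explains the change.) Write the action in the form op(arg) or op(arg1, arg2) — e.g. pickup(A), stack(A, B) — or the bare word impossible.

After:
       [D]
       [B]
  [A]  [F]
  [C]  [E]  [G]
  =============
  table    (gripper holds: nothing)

target: towers=[C/A; E/F/B/D; G] holding=-
        putdown(D) → towers=[C/A; D; E/F/B; G] holding=-
       stack(D, B) → towers=[C/A; E/F/B/D; G] holding=-  ← match
       stack(D, G) → towers=[C/A; E/F/B; G/D] holding=-
       stack(D, A) → towers=[C/A/D; E/F/B; G] holding=-

stack(D, B)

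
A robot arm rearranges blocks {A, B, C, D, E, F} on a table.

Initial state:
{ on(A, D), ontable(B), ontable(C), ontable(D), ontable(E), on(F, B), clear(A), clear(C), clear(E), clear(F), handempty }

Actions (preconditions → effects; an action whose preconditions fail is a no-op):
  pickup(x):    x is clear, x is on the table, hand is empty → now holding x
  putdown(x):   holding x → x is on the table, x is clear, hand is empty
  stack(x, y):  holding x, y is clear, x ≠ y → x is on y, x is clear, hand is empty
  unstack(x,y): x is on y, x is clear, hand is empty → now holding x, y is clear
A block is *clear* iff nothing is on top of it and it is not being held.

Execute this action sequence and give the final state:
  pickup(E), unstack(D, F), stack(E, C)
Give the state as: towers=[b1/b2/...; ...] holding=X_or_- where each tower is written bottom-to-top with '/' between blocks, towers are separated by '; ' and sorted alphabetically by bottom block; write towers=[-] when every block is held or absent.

towers=[B/F; C/E; D/A] holding=-

step 1 (pickup(E)): towers=[B/F; C; D/A] holding=E
step 2 (unstack(D, F)) [no-op]: towers=[B/F; C; D/A] holding=E
step 3 (stack(E, C)): towers=[B/F; C/E; D/A] holding=-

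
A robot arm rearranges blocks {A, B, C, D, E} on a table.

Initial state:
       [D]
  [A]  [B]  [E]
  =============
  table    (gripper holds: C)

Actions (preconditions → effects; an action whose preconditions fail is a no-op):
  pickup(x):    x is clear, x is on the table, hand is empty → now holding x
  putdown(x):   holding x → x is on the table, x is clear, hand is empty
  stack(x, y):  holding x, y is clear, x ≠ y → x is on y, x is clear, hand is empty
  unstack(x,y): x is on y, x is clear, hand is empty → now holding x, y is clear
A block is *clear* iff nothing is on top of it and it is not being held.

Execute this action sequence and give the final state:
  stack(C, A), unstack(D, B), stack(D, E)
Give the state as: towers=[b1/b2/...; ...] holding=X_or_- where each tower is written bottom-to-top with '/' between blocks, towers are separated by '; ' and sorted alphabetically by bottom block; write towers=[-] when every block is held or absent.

step 1 (stack(C, A)): towers=[A/C; B/D; E] holding=-
step 2 (unstack(D, B)): towers=[A/C; B; E] holding=D
step 3 (stack(D, E)): towers=[A/C; B; E/D] holding=-

towers=[A/C; B; E/D] holding=-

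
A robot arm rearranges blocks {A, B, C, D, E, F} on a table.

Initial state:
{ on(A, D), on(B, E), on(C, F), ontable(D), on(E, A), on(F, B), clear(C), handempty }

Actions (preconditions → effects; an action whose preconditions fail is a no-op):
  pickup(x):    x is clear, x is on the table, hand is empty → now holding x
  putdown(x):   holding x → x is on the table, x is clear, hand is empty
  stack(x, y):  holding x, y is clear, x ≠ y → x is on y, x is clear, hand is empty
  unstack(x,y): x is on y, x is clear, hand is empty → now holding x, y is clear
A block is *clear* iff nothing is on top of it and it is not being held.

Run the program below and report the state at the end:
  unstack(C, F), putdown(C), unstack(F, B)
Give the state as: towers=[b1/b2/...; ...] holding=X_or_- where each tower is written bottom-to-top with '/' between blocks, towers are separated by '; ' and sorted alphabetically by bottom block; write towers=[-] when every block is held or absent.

step 1 (unstack(C, F)): towers=[D/A/E/B/F] holding=C
step 2 (putdown(C)): towers=[C; D/A/E/B/F] holding=-
step 3 (unstack(F, B)): towers=[C; D/A/E/B] holding=F

towers=[C; D/A/E/B] holding=F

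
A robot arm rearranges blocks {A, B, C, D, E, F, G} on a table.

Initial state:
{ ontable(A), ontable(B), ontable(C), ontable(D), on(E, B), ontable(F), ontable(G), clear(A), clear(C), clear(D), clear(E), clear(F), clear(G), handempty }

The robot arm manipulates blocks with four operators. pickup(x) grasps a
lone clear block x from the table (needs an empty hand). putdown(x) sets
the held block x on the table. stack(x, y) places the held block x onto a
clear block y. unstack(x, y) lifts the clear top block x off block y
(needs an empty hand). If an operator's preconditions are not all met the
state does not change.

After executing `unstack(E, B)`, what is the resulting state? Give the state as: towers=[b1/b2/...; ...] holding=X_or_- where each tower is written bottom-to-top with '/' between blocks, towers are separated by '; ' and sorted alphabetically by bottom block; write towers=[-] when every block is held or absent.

towers=[A; B; C; D; F; G] holding=E

before: towers=[A; B/E; C; D; F; G] holding=-
pre[unstack(E, B)]: on(E,B) yes, clear(E) yes, handempty yes
all met → apply unstack(E, B)
after:  towers=[A; B; C; D; F; G] holding=E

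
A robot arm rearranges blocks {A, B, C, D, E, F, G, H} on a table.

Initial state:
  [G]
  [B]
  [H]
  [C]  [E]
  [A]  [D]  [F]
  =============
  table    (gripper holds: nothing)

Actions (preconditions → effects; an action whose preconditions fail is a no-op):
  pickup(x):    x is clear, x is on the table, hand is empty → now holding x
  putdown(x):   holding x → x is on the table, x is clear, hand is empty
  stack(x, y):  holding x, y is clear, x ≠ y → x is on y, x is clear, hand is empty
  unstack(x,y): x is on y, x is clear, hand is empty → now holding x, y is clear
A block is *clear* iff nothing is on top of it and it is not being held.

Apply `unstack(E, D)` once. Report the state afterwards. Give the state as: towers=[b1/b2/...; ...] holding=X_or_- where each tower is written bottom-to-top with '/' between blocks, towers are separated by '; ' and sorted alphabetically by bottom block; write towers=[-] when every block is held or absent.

before: towers=[A/C/H/B/G; D/E; F] holding=-
pre[unstack(E, D)]: on(E,D) ✓, clear(E) ✓, handempty ✓
all met → apply unstack(E, D)
after:  towers=[A/C/H/B/G; D; F] holding=E

towers=[A/C/H/B/G; D; F] holding=E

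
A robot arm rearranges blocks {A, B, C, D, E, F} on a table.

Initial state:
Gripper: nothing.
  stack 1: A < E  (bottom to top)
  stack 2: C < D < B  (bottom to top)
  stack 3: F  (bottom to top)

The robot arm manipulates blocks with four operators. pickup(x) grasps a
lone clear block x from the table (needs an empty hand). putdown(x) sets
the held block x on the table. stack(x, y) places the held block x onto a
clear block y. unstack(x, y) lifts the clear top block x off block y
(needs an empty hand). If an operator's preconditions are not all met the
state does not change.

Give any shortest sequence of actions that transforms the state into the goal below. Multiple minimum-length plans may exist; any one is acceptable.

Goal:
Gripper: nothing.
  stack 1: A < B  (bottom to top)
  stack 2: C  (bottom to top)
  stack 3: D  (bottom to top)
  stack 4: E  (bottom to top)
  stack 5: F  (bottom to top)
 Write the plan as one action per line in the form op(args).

step 1 (unstack(E, A)): towers=[A; C/D/B; F] holding=E
step 2 (putdown(E)): towers=[A; C/D/B; E; F] holding=-
step 3 (unstack(B, D)): towers=[A; C/D; E; F] holding=B
step 4 (stack(B, A)): towers=[A/B; C/D; E; F] holding=-
step 5 (unstack(D, C)): towers=[A/B; C; E; F] holding=D
step 6 (putdown(D)): towers=[A/B; C; D; E; F] holding=-
goal check: towers=[A/B; C; D; E; F] holding=- — reached (length 6, optimal by BFS)

unstack(E, A)
putdown(E)
unstack(B, D)
stack(B, A)
unstack(D, C)
putdown(D)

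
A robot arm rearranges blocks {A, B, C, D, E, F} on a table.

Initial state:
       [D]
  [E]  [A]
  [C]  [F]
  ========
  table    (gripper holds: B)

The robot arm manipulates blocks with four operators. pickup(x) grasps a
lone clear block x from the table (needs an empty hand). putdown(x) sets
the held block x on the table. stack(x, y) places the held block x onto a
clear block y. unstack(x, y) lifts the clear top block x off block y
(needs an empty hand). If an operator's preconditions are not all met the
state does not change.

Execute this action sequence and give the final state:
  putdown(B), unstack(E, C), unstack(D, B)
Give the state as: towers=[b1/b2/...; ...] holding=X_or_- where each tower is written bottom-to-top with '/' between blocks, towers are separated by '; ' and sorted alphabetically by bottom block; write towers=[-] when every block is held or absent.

towers=[B; C; F/A/D] holding=E

step 1 (putdown(B)): towers=[B; C/E; F/A/D] holding=-
step 2 (unstack(E, C)): towers=[B; C; F/A/D] holding=E
step 3 (unstack(D, B)) [no-op]: towers=[B; C; F/A/D] holding=E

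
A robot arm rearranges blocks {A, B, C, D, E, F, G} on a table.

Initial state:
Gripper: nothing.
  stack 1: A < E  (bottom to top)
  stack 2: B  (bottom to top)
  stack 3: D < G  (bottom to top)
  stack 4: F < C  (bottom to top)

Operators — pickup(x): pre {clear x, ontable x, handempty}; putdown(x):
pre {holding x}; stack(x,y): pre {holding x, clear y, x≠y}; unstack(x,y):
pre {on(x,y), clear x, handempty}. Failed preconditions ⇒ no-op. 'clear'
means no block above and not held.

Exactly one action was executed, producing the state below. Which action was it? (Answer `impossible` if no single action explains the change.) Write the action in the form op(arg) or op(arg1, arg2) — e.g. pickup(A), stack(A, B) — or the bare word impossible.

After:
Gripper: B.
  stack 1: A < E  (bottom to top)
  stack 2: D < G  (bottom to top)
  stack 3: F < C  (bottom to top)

target: towers=[A/E; D/G; F/C] holding=B
         pickup(B) → towers=[A/E; D/G; F/C] holding=B  ← match
     unstack(G, D) → towers=[A/E; B; D; F/C] holding=G
     unstack(E, A) → towers=[A; B; D/G; F/C] holding=E
     unstack(C, F) → towers=[A/E; B; D/G; F] holding=C

pickup(B)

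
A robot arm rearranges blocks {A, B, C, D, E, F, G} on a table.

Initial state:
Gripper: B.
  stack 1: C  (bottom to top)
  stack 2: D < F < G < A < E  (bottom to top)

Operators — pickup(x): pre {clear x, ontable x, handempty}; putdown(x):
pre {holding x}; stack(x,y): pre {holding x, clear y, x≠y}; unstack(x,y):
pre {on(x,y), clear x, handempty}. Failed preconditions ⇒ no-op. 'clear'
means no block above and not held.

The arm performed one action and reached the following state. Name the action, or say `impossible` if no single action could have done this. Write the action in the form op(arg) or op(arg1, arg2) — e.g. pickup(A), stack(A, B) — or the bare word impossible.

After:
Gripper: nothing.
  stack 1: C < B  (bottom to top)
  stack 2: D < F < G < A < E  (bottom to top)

target: towers=[C/B; D/F/G/A/E] holding=-
        putdown(B) → towers=[B; C; D/F/G/A/E] holding=-
       stack(B, E) → towers=[C; D/F/G/A/E/B] holding=-
       stack(B, C) → towers=[C/B; D/F/G/A/E] holding=-  ← match

stack(B, C)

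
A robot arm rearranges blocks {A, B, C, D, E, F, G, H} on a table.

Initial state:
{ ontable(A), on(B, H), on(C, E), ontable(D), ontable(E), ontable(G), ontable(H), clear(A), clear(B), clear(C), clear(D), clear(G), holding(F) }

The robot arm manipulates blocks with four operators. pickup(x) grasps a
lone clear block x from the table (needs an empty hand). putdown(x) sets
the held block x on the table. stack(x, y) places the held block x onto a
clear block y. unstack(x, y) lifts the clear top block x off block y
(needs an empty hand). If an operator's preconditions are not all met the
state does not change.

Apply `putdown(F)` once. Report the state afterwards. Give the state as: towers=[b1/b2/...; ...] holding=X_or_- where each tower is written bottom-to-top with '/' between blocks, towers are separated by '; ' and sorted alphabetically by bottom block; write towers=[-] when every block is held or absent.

towers=[A; D; E/C; F; G; H/B] holding=-

before: towers=[A; D; E/C; G; H/B] holding=F
pre[putdown(F)]: holding(F) ✓
all met → apply putdown(F)
after:  towers=[A; D; E/C; F; G; H/B] holding=-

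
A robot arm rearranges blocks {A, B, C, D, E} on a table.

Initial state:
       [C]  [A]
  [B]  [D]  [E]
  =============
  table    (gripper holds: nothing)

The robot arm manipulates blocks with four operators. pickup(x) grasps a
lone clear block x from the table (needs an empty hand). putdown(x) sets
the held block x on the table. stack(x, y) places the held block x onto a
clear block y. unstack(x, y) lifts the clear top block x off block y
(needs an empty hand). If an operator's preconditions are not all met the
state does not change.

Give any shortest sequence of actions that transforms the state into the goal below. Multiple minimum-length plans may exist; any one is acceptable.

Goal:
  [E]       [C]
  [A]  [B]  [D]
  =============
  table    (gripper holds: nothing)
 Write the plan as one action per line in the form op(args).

step 1 (unstack(A, E)): towers=[B; D/C; E] holding=A
step 2 (putdown(A)): towers=[A; B; D/C; E] holding=-
step 3 (pickup(E)): towers=[A; B; D/C] holding=E
step 4 (stack(E, A)): towers=[A/E; B; D/C] holding=-
goal check: towers=[A/E; B; D/C] holding=- — reached (length 4, optimal by BFS)

unstack(A, E)
putdown(A)
pickup(E)
stack(E, A)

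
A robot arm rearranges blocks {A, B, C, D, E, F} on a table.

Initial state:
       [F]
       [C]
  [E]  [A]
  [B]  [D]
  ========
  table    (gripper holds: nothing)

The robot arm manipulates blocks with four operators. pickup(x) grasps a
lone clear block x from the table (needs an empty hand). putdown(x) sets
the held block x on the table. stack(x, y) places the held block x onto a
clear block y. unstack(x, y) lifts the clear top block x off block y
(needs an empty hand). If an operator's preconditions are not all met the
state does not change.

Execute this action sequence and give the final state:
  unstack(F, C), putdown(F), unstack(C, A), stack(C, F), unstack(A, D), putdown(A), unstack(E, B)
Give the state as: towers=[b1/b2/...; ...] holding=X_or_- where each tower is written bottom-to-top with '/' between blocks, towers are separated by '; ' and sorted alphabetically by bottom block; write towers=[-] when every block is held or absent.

step 1 (unstack(F, C)): towers=[B/E; D/A/C] holding=F
step 2 (putdown(F)): towers=[B/E; D/A/C; F] holding=-
step 3 (unstack(C, A)): towers=[B/E; D/A; F] holding=C
step 4 (stack(C, F)): towers=[B/E; D/A; F/C] holding=-
step 5 (unstack(A, D)): towers=[B/E; D; F/C] holding=A
step 6 (putdown(A)): towers=[A; B/E; D; F/C] holding=-
step 7 (unstack(E, B)): towers=[A; B; D; F/C] holding=E

towers=[A; B; D; F/C] holding=E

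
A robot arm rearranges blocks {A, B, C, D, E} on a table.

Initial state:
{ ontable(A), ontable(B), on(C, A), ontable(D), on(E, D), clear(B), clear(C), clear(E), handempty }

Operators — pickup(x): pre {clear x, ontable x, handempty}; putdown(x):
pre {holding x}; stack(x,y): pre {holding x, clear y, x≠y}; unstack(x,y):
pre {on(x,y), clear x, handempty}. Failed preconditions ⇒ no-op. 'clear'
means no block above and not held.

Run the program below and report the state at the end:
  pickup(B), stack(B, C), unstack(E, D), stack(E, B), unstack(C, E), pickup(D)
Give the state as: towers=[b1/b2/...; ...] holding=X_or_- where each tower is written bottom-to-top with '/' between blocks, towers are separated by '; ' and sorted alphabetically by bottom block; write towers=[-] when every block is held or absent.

towers=[A/C/B/E] holding=D

step 1 (pickup(B)): towers=[A/C; D/E] holding=B
step 2 (stack(B, C)): towers=[A/C/B; D/E] holding=-
step 3 (unstack(E, D)): towers=[A/C/B; D] holding=E
step 4 (stack(E, B)): towers=[A/C/B/E; D] holding=-
step 5 (unstack(C, E)) [no-op]: towers=[A/C/B/E; D] holding=-
step 6 (pickup(D)): towers=[A/C/B/E] holding=D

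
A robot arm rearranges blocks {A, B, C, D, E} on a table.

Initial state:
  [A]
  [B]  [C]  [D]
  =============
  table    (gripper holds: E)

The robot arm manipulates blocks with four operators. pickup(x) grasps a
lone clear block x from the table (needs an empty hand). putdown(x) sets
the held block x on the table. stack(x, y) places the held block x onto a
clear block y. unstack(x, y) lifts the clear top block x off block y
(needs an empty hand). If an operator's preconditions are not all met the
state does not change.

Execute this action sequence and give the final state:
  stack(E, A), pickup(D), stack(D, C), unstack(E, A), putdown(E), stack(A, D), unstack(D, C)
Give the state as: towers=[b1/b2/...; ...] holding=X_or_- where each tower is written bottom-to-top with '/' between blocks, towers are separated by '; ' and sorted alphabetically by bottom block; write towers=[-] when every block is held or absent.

step 1 (stack(E, A)): towers=[B/A/E; C; D] holding=-
step 2 (pickup(D)): towers=[B/A/E; C] holding=D
step 3 (stack(D, C)): towers=[B/A/E; C/D] holding=-
step 4 (unstack(E, A)): towers=[B/A; C/D] holding=E
step 5 (putdown(E)): towers=[B/A; C/D; E] holding=-
step 6 (stack(A, D)) [no-op]: towers=[B/A; C/D; E] holding=-
step 7 (unstack(D, C)): towers=[B/A; C; E] holding=D

towers=[B/A; C; E] holding=D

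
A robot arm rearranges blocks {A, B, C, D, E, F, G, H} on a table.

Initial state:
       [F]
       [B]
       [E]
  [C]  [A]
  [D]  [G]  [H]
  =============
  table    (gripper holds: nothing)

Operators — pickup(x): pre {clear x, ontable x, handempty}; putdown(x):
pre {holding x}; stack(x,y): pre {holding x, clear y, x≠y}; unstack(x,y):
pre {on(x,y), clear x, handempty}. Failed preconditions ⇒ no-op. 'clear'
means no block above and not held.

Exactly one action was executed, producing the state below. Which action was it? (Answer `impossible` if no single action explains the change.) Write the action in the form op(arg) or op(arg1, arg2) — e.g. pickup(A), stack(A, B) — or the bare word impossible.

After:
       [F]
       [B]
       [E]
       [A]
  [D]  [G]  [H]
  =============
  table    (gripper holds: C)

unstack(C, D)

target: towers=[D; G/A/E/B/F; H] holding=C
         pickup(H) → towers=[D/C; G/A/E/B/F] holding=H
     unstack(F, B) → towers=[D/C; G/A/E/B; H] holding=F
     unstack(C, D) → towers=[D; G/A/E/B/F; H] holding=C  ← match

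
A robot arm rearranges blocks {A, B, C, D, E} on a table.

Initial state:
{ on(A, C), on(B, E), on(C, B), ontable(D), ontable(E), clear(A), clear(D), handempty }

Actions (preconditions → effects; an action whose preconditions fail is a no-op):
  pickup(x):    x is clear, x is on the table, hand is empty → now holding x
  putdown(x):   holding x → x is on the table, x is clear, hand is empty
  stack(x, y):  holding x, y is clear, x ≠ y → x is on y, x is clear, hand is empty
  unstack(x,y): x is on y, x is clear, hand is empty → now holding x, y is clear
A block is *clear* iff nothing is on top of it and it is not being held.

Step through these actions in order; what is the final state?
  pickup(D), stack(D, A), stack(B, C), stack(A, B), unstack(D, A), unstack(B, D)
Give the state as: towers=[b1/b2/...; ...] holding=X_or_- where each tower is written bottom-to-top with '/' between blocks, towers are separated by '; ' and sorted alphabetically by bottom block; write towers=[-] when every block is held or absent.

step 1 (pickup(D)): towers=[E/B/C/A] holding=D
step 2 (stack(D, A)): towers=[E/B/C/A/D] holding=-
step 3 (stack(B, C)) [no-op]: towers=[E/B/C/A/D] holding=-
step 4 (stack(A, B)) [no-op]: towers=[E/B/C/A/D] holding=-
step 5 (unstack(D, A)): towers=[E/B/C/A] holding=D
step 6 (unstack(B, D)) [no-op]: towers=[E/B/C/A] holding=D

towers=[E/B/C/A] holding=D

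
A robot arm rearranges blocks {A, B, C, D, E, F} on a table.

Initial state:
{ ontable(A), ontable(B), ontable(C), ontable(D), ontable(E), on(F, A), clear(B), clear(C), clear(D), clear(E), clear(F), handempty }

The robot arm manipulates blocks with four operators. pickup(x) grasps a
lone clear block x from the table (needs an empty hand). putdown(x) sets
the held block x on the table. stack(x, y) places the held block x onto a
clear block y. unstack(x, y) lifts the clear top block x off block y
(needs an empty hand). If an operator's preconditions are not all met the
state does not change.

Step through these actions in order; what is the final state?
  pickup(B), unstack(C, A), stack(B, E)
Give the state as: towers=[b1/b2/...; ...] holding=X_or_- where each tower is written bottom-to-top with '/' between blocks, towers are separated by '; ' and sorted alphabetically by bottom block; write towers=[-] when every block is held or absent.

towers=[A/F; C; D; E/B] holding=-

step 1 (pickup(B)): towers=[A/F; C; D; E] holding=B
step 2 (unstack(C, A)) [no-op]: towers=[A/F; C; D; E] holding=B
step 3 (stack(B, E)): towers=[A/F; C; D; E/B] holding=-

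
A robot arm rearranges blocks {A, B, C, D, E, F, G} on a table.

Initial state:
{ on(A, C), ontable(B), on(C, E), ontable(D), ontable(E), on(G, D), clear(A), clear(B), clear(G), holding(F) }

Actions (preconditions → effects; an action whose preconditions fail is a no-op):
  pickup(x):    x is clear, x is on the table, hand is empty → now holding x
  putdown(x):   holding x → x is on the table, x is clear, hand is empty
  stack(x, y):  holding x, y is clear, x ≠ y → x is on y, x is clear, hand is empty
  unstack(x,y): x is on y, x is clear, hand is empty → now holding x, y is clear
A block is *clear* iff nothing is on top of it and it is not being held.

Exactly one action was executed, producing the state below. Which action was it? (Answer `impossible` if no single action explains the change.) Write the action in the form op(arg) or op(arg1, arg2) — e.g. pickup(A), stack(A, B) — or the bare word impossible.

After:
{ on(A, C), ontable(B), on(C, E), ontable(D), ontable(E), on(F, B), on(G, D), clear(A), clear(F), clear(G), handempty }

target: towers=[B/F; D/G; E/C/A] holding=-
        putdown(F) → towers=[B; D/G; E/C/A; F] holding=-
       stack(F, B) → towers=[B/F; D/G; E/C/A] holding=-  ← match
       stack(F, G) → towers=[B; D/G/F; E/C/A] holding=-
       stack(F, A) → towers=[B; D/G; E/C/A/F] holding=-

stack(F, B)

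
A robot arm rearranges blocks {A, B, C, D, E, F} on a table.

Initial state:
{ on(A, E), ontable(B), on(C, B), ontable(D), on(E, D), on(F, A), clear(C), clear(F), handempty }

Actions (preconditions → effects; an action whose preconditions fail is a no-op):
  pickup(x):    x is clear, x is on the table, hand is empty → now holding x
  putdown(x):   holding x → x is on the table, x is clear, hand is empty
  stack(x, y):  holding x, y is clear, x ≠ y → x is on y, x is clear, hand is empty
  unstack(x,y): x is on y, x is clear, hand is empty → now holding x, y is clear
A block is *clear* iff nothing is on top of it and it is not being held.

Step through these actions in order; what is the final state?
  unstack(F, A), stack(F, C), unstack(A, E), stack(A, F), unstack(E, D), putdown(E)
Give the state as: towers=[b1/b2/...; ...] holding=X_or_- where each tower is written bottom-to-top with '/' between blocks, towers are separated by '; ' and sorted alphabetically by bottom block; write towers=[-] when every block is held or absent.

towers=[B/C/F/A; D; E] holding=-

step 1 (unstack(F, A)): towers=[B/C; D/E/A] holding=F
step 2 (stack(F, C)): towers=[B/C/F; D/E/A] holding=-
step 3 (unstack(A, E)): towers=[B/C/F; D/E] holding=A
step 4 (stack(A, F)): towers=[B/C/F/A; D/E] holding=-
step 5 (unstack(E, D)): towers=[B/C/F/A; D] holding=E
step 6 (putdown(E)): towers=[B/C/F/A; D; E] holding=-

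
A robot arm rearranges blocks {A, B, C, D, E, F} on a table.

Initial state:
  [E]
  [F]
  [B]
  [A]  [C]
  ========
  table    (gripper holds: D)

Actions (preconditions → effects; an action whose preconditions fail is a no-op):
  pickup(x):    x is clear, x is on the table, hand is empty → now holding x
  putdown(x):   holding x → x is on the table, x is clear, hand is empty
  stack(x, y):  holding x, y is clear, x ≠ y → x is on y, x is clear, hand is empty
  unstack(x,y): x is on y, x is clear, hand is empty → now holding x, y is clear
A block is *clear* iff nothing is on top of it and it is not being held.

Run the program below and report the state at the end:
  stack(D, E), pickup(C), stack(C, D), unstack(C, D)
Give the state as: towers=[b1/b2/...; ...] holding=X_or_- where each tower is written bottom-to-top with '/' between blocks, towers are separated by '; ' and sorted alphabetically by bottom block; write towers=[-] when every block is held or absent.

step 1 (stack(D, E)): towers=[A/B/F/E/D; C] holding=-
step 2 (pickup(C)): towers=[A/B/F/E/D] holding=C
step 3 (stack(C, D)): towers=[A/B/F/E/D/C] holding=-
step 4 (unstack(C, D)): towers=[A/B/F/E/D] holding=C

towers=[A/B/F/E/D] holding=C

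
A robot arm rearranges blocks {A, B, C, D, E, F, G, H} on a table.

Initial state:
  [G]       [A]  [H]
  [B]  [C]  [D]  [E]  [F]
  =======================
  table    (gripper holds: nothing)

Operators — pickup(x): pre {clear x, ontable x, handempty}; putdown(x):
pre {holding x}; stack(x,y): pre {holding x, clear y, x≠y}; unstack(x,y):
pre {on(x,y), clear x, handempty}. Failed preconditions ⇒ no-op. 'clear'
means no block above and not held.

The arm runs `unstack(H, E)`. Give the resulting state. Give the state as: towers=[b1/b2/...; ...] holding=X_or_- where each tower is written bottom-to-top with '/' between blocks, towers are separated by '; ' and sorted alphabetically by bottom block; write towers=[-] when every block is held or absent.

towers=[B/G; C; D/A; E; F] holding=H

before: towers=[B/G; C; D/A; E/H; F] holding=-
pre[unstack(H, E)]: on(H,E) ok, clear(H) ok, handempty ok
all met → apply unstack(H, E)
after:  towers=[B/G; C; D/A; E; F] holding=H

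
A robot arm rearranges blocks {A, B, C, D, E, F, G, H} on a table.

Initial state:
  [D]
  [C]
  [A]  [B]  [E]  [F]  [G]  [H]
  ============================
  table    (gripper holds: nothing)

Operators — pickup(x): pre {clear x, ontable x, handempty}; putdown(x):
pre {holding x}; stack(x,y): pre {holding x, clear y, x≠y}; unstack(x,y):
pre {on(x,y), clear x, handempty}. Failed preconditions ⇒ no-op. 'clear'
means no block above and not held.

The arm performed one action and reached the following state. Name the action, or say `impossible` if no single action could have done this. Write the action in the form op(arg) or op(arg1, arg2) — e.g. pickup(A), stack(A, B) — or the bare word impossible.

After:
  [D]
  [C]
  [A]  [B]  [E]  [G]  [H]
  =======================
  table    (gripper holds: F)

pickup(F)

target: towers=[A/C/D; B; E; G; H] holding=F
         pickup(G) → towers=[A/C/D; B; E; F; H] holding=G
         pickup(E) → towers=[A/C/D; B; F; G; H] holding=E
         pickup(H) → towers=[A/C/D; B; E; F; G] holding=H
         pickup(B) → towers=[A/C/D; E; F; G; H] holding=B
         pickup(F) → towers=[A/C/D; B; E; G; H] holding=F  ← match
     unstack(D, C) → towers=[A/C; B; E; F; G; H] holding=D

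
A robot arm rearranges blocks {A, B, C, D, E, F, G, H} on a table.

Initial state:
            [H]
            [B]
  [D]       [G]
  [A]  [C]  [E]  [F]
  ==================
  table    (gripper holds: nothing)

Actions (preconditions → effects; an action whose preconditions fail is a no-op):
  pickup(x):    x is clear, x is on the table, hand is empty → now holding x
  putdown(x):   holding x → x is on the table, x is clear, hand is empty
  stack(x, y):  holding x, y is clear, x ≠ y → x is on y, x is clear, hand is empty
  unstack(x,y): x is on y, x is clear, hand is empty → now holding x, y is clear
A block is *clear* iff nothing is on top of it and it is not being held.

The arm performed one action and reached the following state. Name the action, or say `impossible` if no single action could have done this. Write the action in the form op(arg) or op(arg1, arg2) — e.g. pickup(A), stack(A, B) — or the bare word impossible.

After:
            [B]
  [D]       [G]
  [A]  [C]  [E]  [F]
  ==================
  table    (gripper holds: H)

target: towers=[A/D; C; E/G/B; F] holding=H
     unstack(H, B) → towers=[A/D; C; E/G/B; F] holding=H  ← match
         pickup(F) → towers=[A/D; C; E/G/B/H] holding=F
     unstack(D, A) → towers=[A; C; E/G/B/H; F] holding=D
         pickup(C) → towers=[A/D; E/G/B/H; F] holding=C

unstack(H, B)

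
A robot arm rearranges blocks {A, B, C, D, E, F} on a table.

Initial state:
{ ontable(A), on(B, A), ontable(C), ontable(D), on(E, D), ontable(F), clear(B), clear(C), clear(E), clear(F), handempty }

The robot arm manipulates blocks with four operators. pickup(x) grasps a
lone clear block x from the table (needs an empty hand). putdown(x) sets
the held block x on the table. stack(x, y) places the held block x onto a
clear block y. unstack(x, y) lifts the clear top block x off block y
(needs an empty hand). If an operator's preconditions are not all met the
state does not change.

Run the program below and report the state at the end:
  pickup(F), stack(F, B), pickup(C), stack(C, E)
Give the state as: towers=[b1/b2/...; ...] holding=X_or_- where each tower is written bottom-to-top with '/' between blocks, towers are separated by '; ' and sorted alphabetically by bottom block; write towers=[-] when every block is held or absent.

step 1 (pickup(F)): towers=[A/B; C; D/E] holding=F
step 2 (stack(F, B)): towers=[A/B/F; C; D/E] holding=-
step 3 (pickup(C)): towers=[A/B/F; D/E] holding=C
step 4 (stack(C, E)): towers=[A/B/F; D/E/C] holding=-

towers=[A/B/F; D/E/C] holding=-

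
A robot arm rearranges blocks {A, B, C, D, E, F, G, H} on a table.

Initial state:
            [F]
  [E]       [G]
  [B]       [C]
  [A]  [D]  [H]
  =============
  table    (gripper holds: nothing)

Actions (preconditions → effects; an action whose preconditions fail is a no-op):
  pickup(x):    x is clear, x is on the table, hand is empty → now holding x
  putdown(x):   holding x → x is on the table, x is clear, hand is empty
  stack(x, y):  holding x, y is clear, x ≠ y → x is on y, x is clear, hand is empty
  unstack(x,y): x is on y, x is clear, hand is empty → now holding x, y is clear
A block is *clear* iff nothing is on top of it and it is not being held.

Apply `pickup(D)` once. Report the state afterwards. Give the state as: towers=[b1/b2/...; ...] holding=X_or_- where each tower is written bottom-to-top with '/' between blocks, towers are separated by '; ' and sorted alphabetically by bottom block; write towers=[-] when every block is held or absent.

towers=[A/B/E; H/C/G/F] holding=D

before: towers=[A/B/E; D; H/C/G/F] holding=-
pre[pickup(D)]: clear(D) ok, ontable(D) ok, handempty ok
all met → apply pickup(D)
after:  towers=[A/B/E; H/C/G/F] holding=D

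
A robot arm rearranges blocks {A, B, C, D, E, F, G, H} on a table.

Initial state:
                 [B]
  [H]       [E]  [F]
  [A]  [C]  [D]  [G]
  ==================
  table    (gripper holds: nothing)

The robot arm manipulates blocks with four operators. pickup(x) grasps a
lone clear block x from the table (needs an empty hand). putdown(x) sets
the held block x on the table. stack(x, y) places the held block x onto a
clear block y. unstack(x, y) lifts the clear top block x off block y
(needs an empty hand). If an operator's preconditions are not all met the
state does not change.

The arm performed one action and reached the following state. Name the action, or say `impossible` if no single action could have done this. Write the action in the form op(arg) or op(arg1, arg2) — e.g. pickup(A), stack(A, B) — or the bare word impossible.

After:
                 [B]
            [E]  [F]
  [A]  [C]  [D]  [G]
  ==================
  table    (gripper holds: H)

target: towers=[A; C; D/E; G/F/B] holding=H
     unstack(E, D) → towers=[A/H; C; D; G/F/B] holding=E
     unstack(H, A) → towers=[A; C; D/E; G/F/B] holding=H  ← match
     unstack(B, F) → towers=[A/H; C; D/E; G/F] holding=B
         pickup(C) → towers=[A/H; D/E; G/F/B] holding=C

unstack(H, A)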